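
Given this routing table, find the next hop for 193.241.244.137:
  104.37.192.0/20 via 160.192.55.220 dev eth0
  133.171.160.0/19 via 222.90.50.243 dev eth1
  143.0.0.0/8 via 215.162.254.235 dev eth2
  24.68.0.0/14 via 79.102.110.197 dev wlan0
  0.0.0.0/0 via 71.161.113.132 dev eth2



Longest prefix match for 193.241.244.137:
  /20 104.37.192.0: no
  /19 133.171.160.0: no
  /8 143.0.0.0: no
  /14 24.68.0.0: no
  /0 0.0.0.0: MATCH
Selected: next-hop 71.161.113.132 via eth2 (matched /0)


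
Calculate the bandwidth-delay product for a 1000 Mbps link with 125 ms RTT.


BDP = bandwidth * RTT
= 1000 Mbps * 125 ms
= 1000 * 1e6 * 125 / 1000 bits
= 125000000 bits
= 15625000 bytes
= 15258.7891 KB
BDP = 125000000 bits (15625000 bytes)


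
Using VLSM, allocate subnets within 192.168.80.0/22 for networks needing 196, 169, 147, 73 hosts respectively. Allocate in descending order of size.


196 hosts -> /24 (254 usable): 192.168.80.0/24
169 hosts -> /24 (254 usable): 192.168.81.0/24
147 hosts -> /24 (254 usable): 192.168.82.0/24
73 hosts -> /25 (126 usable): 192.168.83.0/25
Allocation: 192.168.80.0/24 (196 hosts, 254 usable); 192.168.81.0/24 (169 hosts, 254 usable); 192.168.82.0/24 (147 hosts, 254 usable); 192.168.83.0/25 (73 hosts, 126 usable)


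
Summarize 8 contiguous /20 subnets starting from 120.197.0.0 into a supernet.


Original prefix: /20
Number of subnets: 8 = 2^3
New prefix = 20 - 3 = 17
Supernet: 120.197.0.0/17


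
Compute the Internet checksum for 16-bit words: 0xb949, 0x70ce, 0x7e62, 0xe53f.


Sum all words (with carry folding):
+ 0xb949 = 0xb949
+ 0x70ce = 0x2a18
+ 0x7e62 = 0xa87a
+ 0xe53f = 0x8dba
One's complement: ~0x8dba
Checksum = 0x7245


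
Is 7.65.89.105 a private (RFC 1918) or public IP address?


RFC 1918 private ranges:
  10.0.0.0/8 (10.0.0.0 - 10.255.255.255)
  172.16.0.0/12 (172.16.0.0 - 172.31.255.255)
  192.168.0.0/16 (192.168.0.0 - 192.168.255.255)
Public (not in any RFC 1918 range)


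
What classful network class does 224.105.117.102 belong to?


First octet: 224
Binary: 11100000
1110xxxx -> Class D (224-239)
Class D (multicast), default mask N/A


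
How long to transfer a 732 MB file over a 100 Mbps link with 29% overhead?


Effective throughput = 100 * (1 - 29/100) = 71 Mbps
File size in Mb = 732 * 8 = 5856 Mb
Time = 5856 / 71
Time = 82.4789 seconds


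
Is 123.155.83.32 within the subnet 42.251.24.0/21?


Subnet network: 42.251.24.0
Test IP AND mask: 123.155.80.0
No, 123.155.83.32 is not in 42.251.24.0/21


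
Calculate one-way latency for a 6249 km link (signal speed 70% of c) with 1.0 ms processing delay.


Speed = 0.7 * 3e5 km/s = 210000 km/s
Propagation delay = 6249 / 210000 = 0.0298 s = 29.7571 ms
Processing delay = 1.0 ms
Total one-way latency = 30.7571 ms


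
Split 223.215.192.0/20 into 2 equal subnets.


New prefix = 20 + 1 = 21
Each subnet has 2048 addresses
  223.215.192.0/21
  223.215.200.0/21
Subnets: 223.215.192.0/21, 223.215.200.0/21


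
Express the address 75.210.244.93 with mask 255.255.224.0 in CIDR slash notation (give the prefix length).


Binary: 11111111.11111111.11100000.00000000
Count leading 1s
Prefix: /19


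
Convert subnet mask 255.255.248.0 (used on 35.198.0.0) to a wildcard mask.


Subnet mask: 255.255.248.0
Wildcard = 255.255.255.255 - subnet mask
255 - 255 = 0
255 - 255 = 0
255 - 248 = 7
255 - 0 = 255
Wildcard: 0.0.7.255


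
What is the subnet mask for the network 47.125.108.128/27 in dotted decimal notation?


/27 means 27 network bits, 5 host bits
Binary: 11111111111111111111111111100000
Mask: 255.255.255.224


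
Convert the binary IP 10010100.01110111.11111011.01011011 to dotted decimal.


10010100 = 148
01110111 = 119
11111011 = 251
01011011 = 91
IP: 148.119.251.91


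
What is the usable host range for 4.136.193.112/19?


Network: 4.136.192.0
Broadcast: 4.136.223.255
First usable = network + 1
Last usable = broadcast - 1
Range: 4.136.192.1 to 4.136.223.254


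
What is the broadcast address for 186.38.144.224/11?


Network: 186.32.0.0/11
Host bits = 21
Set all host bits to 1:
Broadcast: 186.63.255.255


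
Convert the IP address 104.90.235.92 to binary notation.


104 = 01101000
90 = 01011010
235 = 11101011
92 = 01011100
Binary: 01101000.01011010.11101011.01011100


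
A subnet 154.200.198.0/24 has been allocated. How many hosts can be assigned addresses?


Host bits = 32 - 24 = 8
Total addresses = 2^8 = 256
Usable = total - 2 (network and broadcast)
Usable hosts: 254


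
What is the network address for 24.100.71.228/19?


IP:   00011000.01100100.01000111.11100100
Mask: 11111111.11111111.11100000.00000000
AND operation:
Net:  00011000.01100100.01000000.00000000
Network: 24.100.64.0/19


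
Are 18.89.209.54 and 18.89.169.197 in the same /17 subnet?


Mask: 255.255.128.0
18.89.209.54 AND mask = 18.89.128.0
18.89.169.197 AND mask = 18.89.128.0
Yes, same subnet (18.89.128.0)


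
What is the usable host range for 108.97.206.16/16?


Network: 108.97.0.0
Broadcast: 108.97.255.255
First usable = network + 1
Last usable = broadcast - 1
Range: 108.97.0.1 to 108.97.255.254


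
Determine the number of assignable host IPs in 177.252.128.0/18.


Host bits = 32 - 18 = 14
Total addresses = 2^14 = 16384
Usable = total - 2 (network and broadcast)
Usable hosts: 16382


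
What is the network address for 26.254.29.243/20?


IP:   00011010.11111110.00011101.11110011
Mask: 11111111.11111111.11110000.00000000
AND operation:
Net:  00011010.11111110.00010000.00000000
Network: 26.254.16.0/20


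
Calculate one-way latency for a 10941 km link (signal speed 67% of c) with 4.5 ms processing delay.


Speed = 0.67 * 3e5 km/s = 201000 km/s
Propagation delay = 10941 / 201000 = 0.0544 s = 54.4328 ms
Processing delay = 4.5 ms
Total one-way latency = 58.9328 ms


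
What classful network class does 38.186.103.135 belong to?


First octet: 38
Binary: 00100110
0xxxxxxx -> Class A (1-126)
Class A, default mask 255.0.0.0 (/8)


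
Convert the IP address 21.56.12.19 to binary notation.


21 = 00010101
56 = 00111000
12 = 00001100
19 = 00010011
Binary: 00010101.00111000.00001100.00010011


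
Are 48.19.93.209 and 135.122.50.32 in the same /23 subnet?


Mask: 255.255.254.0
48.19.93.209 AND mask = 48.19.92.0
135.122.50.32 AND mask = 135.122.50.0
No, different subnets (48.19.92.0 vs 135.122.50.0)


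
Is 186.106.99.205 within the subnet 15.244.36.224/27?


Subnet network: 15.244.36.224
Test IP AND mask: 186.106.99.192
No, 186.106.99.205 is not in 15.244.36.224/27


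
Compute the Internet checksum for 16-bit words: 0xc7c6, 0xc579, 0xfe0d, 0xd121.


Sum all words (with carry folding):
+ 0xc7c6 = 0xc7c6
+ 0xc579 = 0x8d40
+ 0xfe0d = 0x8b4e
+ 0xd121 = 0x5c70
One's complement: ~0x5c70
Checksum = 0xa38f


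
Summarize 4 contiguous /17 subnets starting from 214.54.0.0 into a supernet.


Original prefix: /17
Number of subnets: 4 = 2^2
New prefix = 17 - 2 = 15
Supernet: 214.54.0.0/15


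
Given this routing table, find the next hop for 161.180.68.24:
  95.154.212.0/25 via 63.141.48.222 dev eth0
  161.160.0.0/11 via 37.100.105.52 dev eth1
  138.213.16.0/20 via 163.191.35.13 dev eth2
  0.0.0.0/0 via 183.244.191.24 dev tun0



Longest prefix match for 161.180.68.24:
  /25 95.154.212.0: no
  /11 161.160.0.0: MATCH
  /20 138.213.16.0: no
  /0 0.0.0.0: MATCH
Selected: next-hop 37.100.105.52 via eth1 (matched /11)


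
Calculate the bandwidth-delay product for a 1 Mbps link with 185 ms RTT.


BDP = bandwidth * RTT
= 1 Mbps * 185 ms
= 1 * 1e6 * 185 / 1000 bits
= 185000 bits
= 23125 bytes
= 22.583 KB
BDP = 185000 bits (23125 bytes)


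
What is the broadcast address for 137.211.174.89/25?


Network: 137.211.174.0/25
Host bits = 7
Set all host bits to 1:
Broadcast: 137.211.174.127


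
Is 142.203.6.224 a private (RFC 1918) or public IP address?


RFC 1918 private ranges:
  10.0.0.0/8 (10.0.0.0 - 10.255.255.255)
  172.16.0.0/12 (172.16.0.0 - 172.31.255.255)
  192.168.0.0/16 (192.168.0.0 - 192.168.255.255)
Public (not in any RFC 1918 range)


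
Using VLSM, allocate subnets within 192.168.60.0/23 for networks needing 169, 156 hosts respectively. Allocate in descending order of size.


169 hosts -> /24 (254 usable): 192.168.60.0/24
156 hosts -> /24 (254 usable): 192.168.61.0/24
Allocation: 192.168.60.0/24 (169 hosts, 254 usable); 192.168.61.0/24 (156 hosts, 254 usable)


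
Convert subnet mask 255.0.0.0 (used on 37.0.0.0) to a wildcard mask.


Subnet mask: 255.0.0.0
Wildcard = 255.255.255.255 - subnet mask
255 - 255 = 0
255 - 0 = 255
255 - 0 = 255
255 - 0 = 255
Wildcard: 0.255.255.255


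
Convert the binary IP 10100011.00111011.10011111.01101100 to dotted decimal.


10100011 = 163
00111011 = 59
10011111 = 159
01101100 = 108
IP: 163.59.159.108


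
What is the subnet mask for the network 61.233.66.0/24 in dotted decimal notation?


/24 means 24 network bits, 8 host bits
Binary: 11111111111111111111111100000000
Mask: 255.255.255.0


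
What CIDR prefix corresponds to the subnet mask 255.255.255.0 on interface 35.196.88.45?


Binary: 11111111.11111111.11111111.00000000
Count leading 1s
Prefix: /24


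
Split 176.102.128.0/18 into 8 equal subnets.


New prefix = 18 + 3 = 21
Each subnet has 2048 addresses
  176.102.128.0/21
  176.102.136.0/21
  176.102.144.0/21
  176.102.152.0/21
  176.102.160.0/21
  176.102.168.0/21
  176.102.176.0/21
  176.102.184.0/21
Subnets: 176.102.128.0/21, 176.102.136.0/21, 176.102.144.0/21, 176.102.152.0/21, 176.102.160.0/21, 176.102.168.0/21, 176.102.176.0/21, 176.102.184.0/21


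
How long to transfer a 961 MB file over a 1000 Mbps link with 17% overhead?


Effective throughput = 1000 * (1 - 17/100) = 830 Mbps
File size in Mb = 961 * 8 = 7688 Mb
Time = 7688 / 830
Time = 9.2627 seconds


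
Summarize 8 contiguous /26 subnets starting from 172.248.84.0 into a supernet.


Original prefix: /26
Number of subnets: 8 = 2^3
New prefix = 26 - 3 = 23
Supernet: 172.248.84.0/23


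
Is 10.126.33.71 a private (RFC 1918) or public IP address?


RFC 1918 private ranges:
  10.0.0.0/8 (10.0.0.0 - 10.255.255.255)
  172.16.0.0/12 (172.16.0.0 - 172.31.255.255)
  192.168.0.0/16 (192.168.0.0 - 192.168.255.255)
Private (in 10.0.0.0/8)


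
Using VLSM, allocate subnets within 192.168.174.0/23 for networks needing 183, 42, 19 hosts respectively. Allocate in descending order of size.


183 hosts -> /24 (254 usable): 192.168.174.0/24
42 hosts -> /26 (62 usable): 192.168.175.0/26
19 hosts -> /27 (30 usable): 192.168.175.64/27
Allocation: 192.168.174.0/24 (183 hosts, 254 usable); 192.168.175.0/26 (42 hosts, 62 usable); 192.168.175.64/27 (19 hosts, 30 usable)


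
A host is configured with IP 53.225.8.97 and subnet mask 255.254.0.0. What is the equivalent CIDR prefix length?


Binary: 11111111.11111110.00000000.00000000
Count leading 1s
Prefix: /15


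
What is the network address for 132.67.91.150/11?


IP:   10000100.01000011.01011011.10010110
Mask: 11111111.11100000.00000000.00000000
AND operation:
Net:  10000100.01000000.00000000.00000000
Network: 132.64.0.0/11


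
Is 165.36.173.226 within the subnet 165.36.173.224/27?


Subnet network: 165.36.173.224
Test IP AND mask: 165.36.173.224
Yes, 165.36.173.226 is in 165.36.173.224/27


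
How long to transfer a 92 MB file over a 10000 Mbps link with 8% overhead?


Effective throughput = 10000 * (1 - 8/100) = 9200 Mbps
File size in Mb = 92 * 8 = 736 Mb
Time = 736 / 9200
Time = 0.08 seconds


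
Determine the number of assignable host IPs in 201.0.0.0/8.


Host bits = 32 - 8 = 24
Total addresses = 2^24 = 16777216
Usable = total - 2 (network and broadcast)
Usable hosts: 16777214


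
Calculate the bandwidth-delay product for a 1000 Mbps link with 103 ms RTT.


BDP = bandwidth * RTT
= 1000 Mbps * 103 ms
= 1000 * 1e6 * 103 / 1000 bits
= 103000000 bits
= 12875000 bytes
= 12573.2422 KB
BDP = 103000000 bits (12875000 bytes)


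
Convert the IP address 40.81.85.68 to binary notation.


40 = 00101000
81 = 01010001
85 = 01010101
68 = 01000100
Binary: 00101000.01010001.01010101.01000100


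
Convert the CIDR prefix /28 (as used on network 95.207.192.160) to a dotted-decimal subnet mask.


/28 means 28 network bits, 4 host bits
Binary: 11111111111111111111111111110000
Mask: 255.255.255.240


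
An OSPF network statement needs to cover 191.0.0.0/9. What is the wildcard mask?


Subnet mask: 255.128.0.0
Wildcard = 255.255.255.255 - subnet mask
255 - 255 = 0
255 - 128 = 127
255 - 0 = 255
255 - 0 = 255
Wildcard: 0.127.255.255


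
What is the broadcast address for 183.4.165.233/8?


Network: 183.0.0.0/8
Host bits = 24
Set all host bits to 1:
Broadcast: 183.255.255.255


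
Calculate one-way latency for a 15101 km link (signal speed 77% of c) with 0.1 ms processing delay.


Speed = 0.77 * 3e5 km/s = 231000 km/s
Propagation delay = 15101 / 231000 = 0.0654 s = 65.3723 ms
Processing delay = 0.1 ms
Total one-way latency = 65.4723 ms


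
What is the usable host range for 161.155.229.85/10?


Network: 161.128.0.0
Broadcast: 161.191.255.255
First usable = network + 1
Last usable = broadcast - 1
Range: 161.128.0.1 to 161.191.255.254


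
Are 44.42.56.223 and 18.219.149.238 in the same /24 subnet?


Mask: 255.255.255.0
44.42.56.223 AND mask = 44.42.56.0
18.219.149.238 AND mask = 18.219.149.0
No, different subnets (44.42.56.0 vs 18.219.149.0)


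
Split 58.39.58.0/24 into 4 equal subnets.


New prefix = 24 + 2 = 26
Each subnet has 64 addresses
  58.39.58.0/26
  58.39.58.64/26
  58.39.58.128/26
  58.39.58.192/26
Subnets: 58.39.58.0/26, 58.39.58.64/26, 58.39.58.128/26, 58.39.58.192/26


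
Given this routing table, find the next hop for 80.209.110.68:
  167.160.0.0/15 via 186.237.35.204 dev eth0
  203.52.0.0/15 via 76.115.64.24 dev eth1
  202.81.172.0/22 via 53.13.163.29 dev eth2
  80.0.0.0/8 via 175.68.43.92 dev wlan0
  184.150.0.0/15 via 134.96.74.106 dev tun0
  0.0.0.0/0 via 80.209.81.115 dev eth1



Longest prefix match for 80.209.110.68:
  /15 167.160.0.0: no
  /15 203.52.0.0: no
  /22 202.81.172.0: no
  /8 80.0.0.0: MATCH
  /15 184.150.0.0: no
  /0 0.0.0.0: MATCH
Selected: next-hop 175.68.43.92 via wlan0 (matched /8)


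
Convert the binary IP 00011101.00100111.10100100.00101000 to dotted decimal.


00011101 = 29
00100111 = 39
10100100 = 164
00101000 = 40
IP: 29.39.164.40


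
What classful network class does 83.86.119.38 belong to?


First octet: 83
Binary: 01010011
0xxxxxxx -> Class A (1-126)
Class A, default mask 255.0.0.0 (/8)


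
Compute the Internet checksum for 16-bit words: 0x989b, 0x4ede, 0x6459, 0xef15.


Sum all words (with carry folding):
+ 0x989b = 0x989b
+ 0x4ede = 0xe779
+ 0x6459 = 0x4bd3
+ 0xef15 = 0x3ae9
One's complement: ~0x3ae9
Checksum = 0xc516


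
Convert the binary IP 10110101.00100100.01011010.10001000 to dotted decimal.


10110101 = 181
00100100 = 36
01011010 = 90
10001000 = 136
IP: 181.36.90.136


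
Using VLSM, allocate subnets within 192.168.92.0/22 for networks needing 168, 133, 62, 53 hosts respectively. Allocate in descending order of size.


168 hosts -> /24 (254 usable): 192.168.92.0/24
133 hosts -> /24 (254 usable): 192.168.93.0/24
62 hosts -> /26 (62 usable): 192.168.94.0/26
53 hosts -> /26 (62 usable): 192.168.94.64/26
Allocation: 192.168.92.0/24 (168 hosts, 254 usable); 192.168.93.0/24 (133 hosts, 254 usable); 192.168.94.0/26 (62 hosts, 62 usable); 192.168.94.64/26 (53 hosts, 62 usable)


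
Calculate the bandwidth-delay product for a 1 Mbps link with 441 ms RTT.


BDP = bandwidth * RTT
= 1 Mbps * 441 ms
= 1 * 1e6 * 441 / 1000 bits
= 441000 bits
= 55125 bytes
= 53.833 KB
BDP = 441000 bits (55125 bytes)


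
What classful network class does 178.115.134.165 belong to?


First octet: 178
Binary: 10110010
10xxxxxx -> Class B (128-191)
Class B, default mask 255.255.0.0 (/16)


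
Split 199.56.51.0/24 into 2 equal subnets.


New prefix = 24 + 1 = 25
Each subnet has 128 addresses
  199.56.51.0/25
  199.56.51.128/25
Subnets: 199.56.51.0/25, 199.56.51.128/25


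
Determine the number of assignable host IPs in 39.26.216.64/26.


Host bits = 32 - 26 = 6
Total addresses = 2^6 = 64
Usable = total - 2 (network and broadcast)
Usable hosts: 62


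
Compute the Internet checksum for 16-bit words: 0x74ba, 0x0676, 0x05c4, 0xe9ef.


Sum all words (with carry folding):
+ 0x74ba = 0x74ba
+ 0x0676 = 0x7b30
+ 0x05c4 = 0x80f4
+ 0xe9ef = 0x6ae4
One's complement: ~0x6ae4
Checksum = 0x951b


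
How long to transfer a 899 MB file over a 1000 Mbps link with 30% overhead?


Effective throughput = 1000 * (1 - 30/100) = 700 Mbps
File size in Mb = 899 * 8 = 7192 Mb
Time = 7192 / 700
Time = 10.2743 seconds


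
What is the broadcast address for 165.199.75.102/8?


Network: 165.0.0.0/8
Host bits = 24
Set all host bits to 1:
Broadcast: 165.255.255.255


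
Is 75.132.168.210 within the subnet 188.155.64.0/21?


Subnet network: 188.155.64.0
Test IP AND mask: 75.132.168.0
No, 75.132.168.210 is not in 188.155.64.0/21


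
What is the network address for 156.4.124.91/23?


IP:   10011100.00000100.01111100.01011011
Mask: 11111111.11111111.11111110.00000000
AND operation:
Net:  10011100.00000100.01111100.00000000
Network: 156.4.124.0/23


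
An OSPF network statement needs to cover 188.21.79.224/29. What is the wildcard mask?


Subnet mask: 255.255.255.248
Wildcard = 255.255.255.255 - subnet mask
255 - 255 = 0
255 - 255 = 0
255 - 255 = 0
255 - 248 = 7
Wildcard: 0.0.0.7


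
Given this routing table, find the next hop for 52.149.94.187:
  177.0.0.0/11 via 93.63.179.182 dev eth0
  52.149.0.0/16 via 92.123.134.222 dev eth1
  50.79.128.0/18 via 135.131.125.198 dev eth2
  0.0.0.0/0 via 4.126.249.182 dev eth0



Longest prefix match for 52.149.94.187:
  /11 177.0.0.0: no
  /16 52.149.0.0: MATCH
  /18 50.79.128.0: no
  /0 0.0.0.0: MATCH
Selected: next-hop 92.123.134.222 via eth1 (matched /16)


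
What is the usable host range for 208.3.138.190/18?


Network: 208.3.128.0
Broadcast: 208.3.191.255
First usable = network + 1
Last usable = broadcast - 1
Range: 208.3.128.1 to 208.3.191.254


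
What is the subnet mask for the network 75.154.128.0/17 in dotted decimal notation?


/17 means 17 network bits, 15 host bits
Binary: 11111111111111111000000000000000
Mask: 255.255.128.0


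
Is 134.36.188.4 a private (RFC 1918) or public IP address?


RFC 1918 private ranges:
  10.0.0.0/8 (10.0.0.0 - 10.255.255.255)
  172.16.0.0/12 (172.16.0.0 - 172.31.255.255)
  192.168.0.0/16 (192.168.0.0 - 192.168.255.255)
Public (not in any RFC 1918 range)


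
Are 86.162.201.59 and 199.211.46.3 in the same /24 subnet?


Mask: 255.255.255.0
86.162.201.59 AND mask = 86.162.201.0
199.211.46.3 AND mask = 199.211.46.0
No, different subnets (86.162.201.0 vs 199.211.46.0)


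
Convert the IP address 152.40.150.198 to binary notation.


152 = 10011000
40 = 00101000
150 = 10010110
198 = 11000110
Binary: 10011000.00101000.10010110.11000110


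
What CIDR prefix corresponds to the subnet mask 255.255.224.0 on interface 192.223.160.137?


Binary: 11111111.11111111.11100000.00000000
Count leading 1s
Prefix: /19


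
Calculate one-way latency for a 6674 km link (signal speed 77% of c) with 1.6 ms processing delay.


Speed = 0.77 * 3e5 km/s = 231000 km/s
Propagation delay = 6674 / 231000 = 0.0289 s = 28.8918 ms
Processing delay = 1.6 ms
Total one-way latency = 30.4918 ms


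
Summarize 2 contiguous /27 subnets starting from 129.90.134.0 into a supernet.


Original prefix: /27
Number of subnets: 2 = 2^1
New prefix = 27 - 1 = 26
Supernet: 129.90.134.0/26


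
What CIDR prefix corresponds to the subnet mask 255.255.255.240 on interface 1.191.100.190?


Binary: 11111111.11111111.11111111.11110000
Count leading 1s
Prefix: /28


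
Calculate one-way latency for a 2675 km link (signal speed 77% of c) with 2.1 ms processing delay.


Speed = 0.77 * 3e5 km/s = 231000 km/s
Propagation delay = 2675 / 231000 = 0.0116 s = 11.5801 ms
Processing delay = 2.1 ms
Total one-way latency = 13.6801 ms


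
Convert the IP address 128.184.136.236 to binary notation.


128 = 10000000
184 = 10111000
136 = 10001000
236 = 11101100
Binary: 10000000.10111000.10001000.11101100


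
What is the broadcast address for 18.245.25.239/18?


Network: 18.245.0.0/18
Host bits = 14
Set all host bits to 1:
Broadcast: 18.245.63.255


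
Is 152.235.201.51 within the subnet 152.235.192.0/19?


Subnet network: 152.235.192.0
Test IP AND mask: 152.235.192.0
Yes, 152.235.201.51 is in 152.235.192.0/19


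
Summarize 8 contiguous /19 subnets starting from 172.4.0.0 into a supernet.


Original prefix: /19
Number of subnets: 8 = 2^3
New prefix = 19 - 3 = 16
Supernet: 172.4.0.0/16


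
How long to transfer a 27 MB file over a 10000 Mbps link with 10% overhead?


Effective throughput = 10000 * (1 - 10/100) = 9000 Mbps
File size in Mb = 27 * 8 = 216 Mb
Time = 216 / 9000
Time = 0.024 seconds


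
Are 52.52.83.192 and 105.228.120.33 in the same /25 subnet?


Mask: 255.255.255.128
52.52.83.192 AND mask = 52.52.83.128
105.228.120.33 AND mask = 105.228.120.0
No, different subnets (52.52.83.128 vs 105.228.120.0)


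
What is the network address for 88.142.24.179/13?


IP:   01011000.10001110.00011000.10110011
Mask: 11111111.11111000.00000000.00000000
AND operation:
Net:  01011000.10001000.00000000.00000000
Network: 88.136.0.0/13


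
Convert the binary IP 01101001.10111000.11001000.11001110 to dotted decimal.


01101001 = 105
10111000 = 184
11001000 = 200
11001110 = 206
IP: 105.184.200.206


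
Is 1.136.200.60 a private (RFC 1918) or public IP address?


RFC 1918 private ranges:
  10.0.0.0/8 (10.0.0.0 - 10.255.255.255)
  172.16.0.0/12 (172.16.0.0 - 172.31.255.255)
  192.168.0.0/16 (192.168.0.0 - 192.168.255.255)
Public (not in any RFC 1918 range)


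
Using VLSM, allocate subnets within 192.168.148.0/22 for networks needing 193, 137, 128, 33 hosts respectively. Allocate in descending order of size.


193 hosts -> /24 (254 usable): 192.168.148.0/24
137 hosts -> /24 (254 usable): 192.168.149.0/24
128 hosts -> /24 (254 usable): 192.168.150.0/24
33 hosts -> /26 (62 usable): 192.168.151.0/26
Allocation: 192.168.148.0/24 (193 hosts, 254 usable); 192.168.149.0/24 (137 hosts, 254 usable); 192.168.150.0/24 (128 hosts, 254 usable); 192.168.151.0/26 (33 hosts, 62 usable)


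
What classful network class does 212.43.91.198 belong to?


First octet: 212
Binary: 11010100
110xxxxx -> Class C (192-223)
Class C, default mask 255.255.255.0 (/24)


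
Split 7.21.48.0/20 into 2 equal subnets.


New prefix = 20 + 1 = 21
Each subnet has 2048 addresses
  7.21.48.0/21
  7.21.56.0/21
Subnets: 7.21.48.0/21, 7.21.56.0/21


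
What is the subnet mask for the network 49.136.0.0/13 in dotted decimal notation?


/13 means 13 network bits, 19 host bits
Binary: 11111111111110000000000000000000
Mask: 255.248.0.0


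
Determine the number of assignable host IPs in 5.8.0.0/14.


Host bits = 32 - 14 = 18
Total addresses = 2^18 = 262144
Usable = total - 2 (network and broadcast)
Usable hosts: 262142


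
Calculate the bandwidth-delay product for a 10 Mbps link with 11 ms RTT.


BDP = bandwidth * RTT
= 10 Mbps * 11 ms
= 10 * 1e6 * 11 / 1000 bits
= 110000 bits
= 13750 bytes
= 13.4277 KB
BDP = 110000 bits (13750 bytes)


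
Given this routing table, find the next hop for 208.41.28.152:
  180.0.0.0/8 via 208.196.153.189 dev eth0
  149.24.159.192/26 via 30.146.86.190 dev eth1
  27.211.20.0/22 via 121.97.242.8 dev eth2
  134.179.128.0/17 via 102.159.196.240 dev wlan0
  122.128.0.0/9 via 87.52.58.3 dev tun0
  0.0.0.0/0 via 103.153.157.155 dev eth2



Longest prefix match for 208.41.28.152:
  /8 180.0.0.0: no
  /26 149.24.159.192: no
  /22 27.211.20.0: no
  /17 134.179.128.0: no
  /9 122.128.0.0: no
  /0 0.0.0.0: MATCH
Selected: next-hop 103.153.157.155 via eth2 (matched /0)


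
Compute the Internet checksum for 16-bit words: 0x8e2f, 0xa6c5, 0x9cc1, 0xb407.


Sum all words (with carry folding):
+ 0x8e2f = 0x8e2f
+ 0xa6c5 = 0x34f5
+ 0x9cc1 = 0xd1b6
+ 0xb407 = 0x85be
One's complement: ~0x85be
Checksum = 0x7a41


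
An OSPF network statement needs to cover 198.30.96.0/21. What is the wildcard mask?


Subnet mask: 255.255.248.0
Wildcard = 255.255.255.255 - subnet mask
255 - 255 = 0
255 - 255 = 0
255 - 248 = 7
255 - 0 = 255
Wildcard: 0.0.7.255


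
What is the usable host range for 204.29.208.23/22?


Network: 204.29.208.0
Broadcast: 204.29.211.255
First usable = network + 1
Last usable = broadcast - 1
Range: 204.29.208.1 to 204.29.211.254


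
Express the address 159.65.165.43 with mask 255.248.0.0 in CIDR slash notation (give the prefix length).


Binary: 11111111.11111000.00000000.00000000
Count leading 1s
Prefix: /13


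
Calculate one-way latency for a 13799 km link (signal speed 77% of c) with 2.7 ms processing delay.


Speed = 0.77 * 3e5 km/s = 231000 km/s
Propagation delay = 13799 / 231000 = 0.0597 s = 59.7359 ms
Processing delay = 2.7 ms
Total one-way latency = 62.4359 ms


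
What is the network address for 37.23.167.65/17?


IP:   00100101.00010111.10100111.01000001
Mask: 11111111.11111111.10000000.00000000
AND operation:
Net:  00100101.00010111.10000000.00000000
Network: 37.23.128.0/17


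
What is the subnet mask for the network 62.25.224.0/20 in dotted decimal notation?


/20 means 20 network bits, 12 host bits
Binary: 11111111111111111111000000000000
Mask: 255.255.240.0


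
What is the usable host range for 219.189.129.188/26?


Network: 219.189.129.128
Broadcast: 219.189.129.191
First usable = network + 1
Last usable = broadcast - 1
Range: 219.189.129.129 to 219.189.129.190


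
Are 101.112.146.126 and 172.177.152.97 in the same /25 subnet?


Mask: 255.255.255.128
101.112.146.126 AND mask = 101.112.146.0
172.177.152.97 AND mask = 172.177.152.0
No, different subnets (101.112.146.0 vs 172.177.152.0)


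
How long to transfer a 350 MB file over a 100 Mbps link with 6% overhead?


Effective throughput = 100 * (1 - 6/100) = 94 Mbps
File size in Mb = 350 * 8 = 2800 Mb
Time = 2800 / 94
Time = 29.7872 seconds


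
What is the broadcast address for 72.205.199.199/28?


Network: 72.205.199.192/28
Host bits = 4
Set all host bits to 1:
Broadcast: 72.205.199.207


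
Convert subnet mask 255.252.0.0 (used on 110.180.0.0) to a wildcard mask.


Subnet mask: 255.252.0.0
Wildcard = 255.255.255.255 - subnet mask
255 - 255 = 0
255 - 252 = 3
255 - 0 = 255
255 - 0 = 255
Wildcard: 0.3.255.255


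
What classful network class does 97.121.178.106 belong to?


First octet: 97
Binary: 01100001
0xxxxxxx -> Class A (1-126)
Class A, default mask 255.0.0.0 (/8)


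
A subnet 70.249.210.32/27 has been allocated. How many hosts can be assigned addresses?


Host bits = 32 - 27 = 5
Total addresses = 2^5 = 32
Usable = total - 2 (network and broadcast)
Usable hosts: 30


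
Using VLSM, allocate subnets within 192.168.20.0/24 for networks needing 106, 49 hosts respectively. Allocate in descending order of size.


106 hosts -> /25 (126 usable): 192.168.20.0/25
49 hosts -> /26 (62 usable): 192.168.20.128/26
Allocation: 192.168.20.0/25 (106 hosts, 126 usable); 192.168.20.128/26 (49 hosts, 62 usable)


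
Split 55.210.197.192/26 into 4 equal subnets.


New prefix = 26 + 2 = 28
Each subnet has 16 addresses
  55.210.197.192/28
  55.210.197.208/28
  55.210.197.224/28
  55.210.197.240/28
Subnets: 55.210.197.192/28, 55.210.197.208/28, 55.210.197.224/28, 55.210.197.240/28


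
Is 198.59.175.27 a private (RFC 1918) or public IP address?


RFC 1918 private ranges:
  10.0.0.0/8 (10.0.0.0 - 10.255.255.255)
  172.16.0.0/12 (172.16.0.0 - 172.31.255.255)
  192.168.0.0/16 (192.168.0.0 - 192.168.255.255)
Public (not in any RFC 1918 range)


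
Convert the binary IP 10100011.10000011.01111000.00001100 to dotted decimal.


10100011 = 163
10000011 = 131
01111000 = 120
00001100 = 12
IP: 163.131.120.12


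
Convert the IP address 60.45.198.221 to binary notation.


60 = 00111100
45 = 00101101
198 = 11000110
221 = 11011101
Binary: 00111100.00101101.11000110.11011101


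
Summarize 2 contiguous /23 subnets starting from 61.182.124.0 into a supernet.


Original prefix: /23
Number of subnets: 2 = 2^1
New prefix = 23 - 1 = 22
Supernet: 61.182.124.0/22


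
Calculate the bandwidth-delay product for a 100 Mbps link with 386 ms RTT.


BDP = bandwidth * RTT
= 100 Mbps * 386 ms
= 100 * 1e6 * 386 / 1000 bits
= 38600000 bits
= 4825000 bytes
= 4711.9141 KB
BDP = 38600000 bits (4825000 bytes)


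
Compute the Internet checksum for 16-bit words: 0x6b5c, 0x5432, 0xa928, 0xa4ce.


Sum all words (with carry folding):
+ 0x6b5c = 0x6b5c
+ 0x5432 = 0xbf8e
+ 0xa928 = 0x68b7
+ 0xa4ce = 0x0d86
One's complement: ~0x0d86
Checksum = 0xf279


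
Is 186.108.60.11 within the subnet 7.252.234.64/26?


Subnet network: 7.252.234.64
Test IP AND mask: 186.108.60.0
No, 186.108.60.11 is not in 7.252.234.64/26


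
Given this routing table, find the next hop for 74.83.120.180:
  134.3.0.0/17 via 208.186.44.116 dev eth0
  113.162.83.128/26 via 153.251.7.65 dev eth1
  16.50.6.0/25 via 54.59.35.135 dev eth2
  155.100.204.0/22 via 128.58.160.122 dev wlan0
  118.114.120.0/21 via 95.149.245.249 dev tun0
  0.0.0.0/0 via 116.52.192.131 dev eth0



Longest prefix match for 74.83.120.180:
  /17 134.3.0.0: no
  /26 113.162.83.128: no
  /25 16.50.6.0: no
  /22 155.100.204.0: no
  /21 118.114.120.0: no
  /0 0.0.0.0: MATCH
Selected: next-hop 116.52.192.131 via eth0 (matched /0)


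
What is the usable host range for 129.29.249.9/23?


Network: 129.29.248.0
Broadcast: 129.29.249.255
First usable = network + 1
Last usable = broadcast - 1
Range: 129.29.248.1 to 129.29.249.254


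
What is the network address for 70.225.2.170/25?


IP:   01000110.11100001.00000010.10101010
Mask: 11111111.11111111.11111111.10000000
AND operation:
Net:  01000110.11100001.00000010.10000000
Network: 70.225.2.128/25


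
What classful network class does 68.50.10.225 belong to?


First octet: 68
Binary: 01000100
0xxxxxxx -> Class A (1-126)
Class A, default mask 255.0.0.0 (/8)


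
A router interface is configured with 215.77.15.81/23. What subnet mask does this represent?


/23 means 23 network bits, 9 host bits
Binary: 11111111111111111111111000000000
Mask: 255.255.254.0


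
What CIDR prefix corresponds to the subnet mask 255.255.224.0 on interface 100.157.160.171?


Binary: 11111111.11111111.11100000.00000000
Count leading 1s
Prefix: /19


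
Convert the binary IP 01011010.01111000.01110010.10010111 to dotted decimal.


01011010 = 90
01111000 = 120
01110010 = 114
10010111 = 151
IP: 90.120.114.151


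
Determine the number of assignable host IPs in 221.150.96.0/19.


Host bits = 32 - 19 = 13
Total addresses = 2^13 = 8192
Usable = total - 2 (network and broadcast)
Usable hosts: 8190


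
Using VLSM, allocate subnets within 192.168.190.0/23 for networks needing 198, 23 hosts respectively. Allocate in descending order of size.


198 hosts -> /24 (254 usable): 192.168.190.0/24
23 hosts -> /27 (30 usable): 192.168.191.0/27
Allocation: 192.168.190.0/24 (198 hosts, 254 usable); 192.168.191.0/27 (23 hosts, 30 usable)


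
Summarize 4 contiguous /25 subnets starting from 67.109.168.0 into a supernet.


Original prefix: /25
Number of subnets: 4 = 2^2
New prefix = 25 - 2 = 23
Supernet: 67.109.168.0/23


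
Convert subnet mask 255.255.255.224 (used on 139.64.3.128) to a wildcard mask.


Subnet mask: 255.255.255.224
Wildcard = 255.255.255.255 - subnet mask
255 - 255 = 0
255 - 255 = 0
255 - 255 = 0
255 - 224 = 31
Wildcard: 0.0.0.31


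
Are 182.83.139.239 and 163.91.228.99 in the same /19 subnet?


Mask: 255.255.224.0
182.83.139.239 AND mask = 182.83.128.0
163.91.228.99 AND mask = 163.91.224.0
No, different subnets (182.83.128.0 vs 163.91.224.0)


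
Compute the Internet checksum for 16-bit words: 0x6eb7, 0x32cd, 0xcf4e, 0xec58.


Sum all words (with carry folding):
+ 0x6eb7 = 0x6eb7
+ 0x32cd = 0xa184
+ 0xcf4e = 0x70d3
+ 0xec58 = 0x5d2c
One's complement: ~0x5d2c
Checksum = 0xa2d3


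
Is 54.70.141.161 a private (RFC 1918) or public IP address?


RFC 1918 private ranges:
  10.0.0.0/8 (10.0.0.0 - 10.255.255.255)
  172.16.0.0/12 (172.16.0.0 - 172.31.255.255)
  192.168.0.0/16 (192.168.0.0 - 192.168.255.255)
Public (not in any RFC 1918 range)


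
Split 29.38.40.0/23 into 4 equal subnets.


New prefix = 23 + 2 = 25
Each subnet has 128 addresses
  29.38.40.0/25
  29.38.40.128/25
  29.38.41.0/25
  29.38.41.128/25
Subnets: 29.38.40.0/25, 29.38.40.128/25, 29.38.41.0/25, 29.38.41.128/25


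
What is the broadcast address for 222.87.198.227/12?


Network: 222.80.0.0/12
Host bits = 20
Set all host bits to 1:
Broadcast: 222.95.255.255


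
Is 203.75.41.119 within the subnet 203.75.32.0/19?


Subnet network: 203.75.32.0
Test IP AND mask: 203.75.32.0
Yes, 203.75.41.119 is in 203.75.32.0/19


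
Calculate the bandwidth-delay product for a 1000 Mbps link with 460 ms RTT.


BDP = bandwidth * RTT
= 1000 Mbps * 460 ms
= 1000 * 1e6 * 460 / 1000 bits
= 460000000 bits
= 57500000 bytes
= 56152.3438 KB
BDP = 460000000 bits (57500000 bytes)


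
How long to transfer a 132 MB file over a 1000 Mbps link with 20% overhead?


Effective throughput = 1000 * (1 - 20/100) = 800 Mbps
File size in Mb = 132 * 8 = 1056 Mb
Time = 1056 / 800
Time = 1.32 seconds


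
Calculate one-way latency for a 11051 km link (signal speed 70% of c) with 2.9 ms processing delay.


Speed = 0.7 * 3e5 km/s = 210000 km/s
Propagation delay = 11051 / 210000 = 0.0526 s = 52.6238 ms
Processing delay = 2.9 ms
Total one-way latency = 55.5238 ms


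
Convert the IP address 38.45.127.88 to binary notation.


38 = 00100110
45 = 00101101
127 = 01111111
88 = 01011000
Binary: 00100110.00101101.01111111.01011000


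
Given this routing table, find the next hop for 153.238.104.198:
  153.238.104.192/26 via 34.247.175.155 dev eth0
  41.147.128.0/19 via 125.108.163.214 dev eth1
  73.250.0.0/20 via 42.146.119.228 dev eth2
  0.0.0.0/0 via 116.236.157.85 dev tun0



Longest prefix match for 153.238.104.198:
  /26 153.238.104.192: MATCH
  /19 41.147.128.0: no
  /20 73.250.0.0: no
  /0 0.0.0.0: MATCH
Selected: next-hop 34.247.175.155 via eth0 (matched /26)


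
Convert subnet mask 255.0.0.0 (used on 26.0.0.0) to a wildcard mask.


Subnet mask: 255.0.0.0
Wildcard = 255.255.255.255 - subnet mask
255 - 255 = 0
255 - 0 = 255
255 - 0 = 255
255 - 0 = 255
Wildcard: 0.255.255.255


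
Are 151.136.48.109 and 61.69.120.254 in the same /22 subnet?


Mask: 255.255.252.0
151.136.48.109 AND mask = 151.136.48.0
61.69.120.254 AND mask = 61.69.120.0
No, different subnets (151.136.48.0 vs 61.69.120.0)


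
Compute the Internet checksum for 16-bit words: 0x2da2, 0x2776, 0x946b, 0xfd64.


Sum all words (with carry folding):
+ 0x2da2 = 0x2da2
+ 0x2776 = 0x5518
+ 0x946b = 0xe983
+ 0xfd64 = 0xe6e8
One's complement: ~0xe6e8
Checksum = 0x1917


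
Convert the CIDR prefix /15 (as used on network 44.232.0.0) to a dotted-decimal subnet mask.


/15 means 15 network bits, 17 host bits
Binary: 11111111111111100000000000000000
Mask: 255.254.0.0


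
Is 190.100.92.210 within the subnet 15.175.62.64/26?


Subnet network: 15.175.62.64
Test IP AND mask: 190.100.92.192
No, 190.100.92.210 is not in 15.175.62.64/26


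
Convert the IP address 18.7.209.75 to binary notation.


18 = 00010010
7 = 00000111
209 = 11010001
75 = 01001011
Binary: 00010010.00000111.11010001.01001011


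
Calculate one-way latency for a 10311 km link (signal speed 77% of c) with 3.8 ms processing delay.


Speed = 0.77 * 3e5 km/s = 231000 km/s
Propagation delay = 10311 / 231000 = 0.0446 s = 44.6364 ms
Processing delay = 3.8 ms
Total one-way latency = 48.4364 ms


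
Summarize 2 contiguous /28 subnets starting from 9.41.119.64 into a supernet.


Original prefix: /28
Number of subnets: 2 = 2^1
New prefix = 28 - 1 = 27
Supernet: 9.41.119.64/27


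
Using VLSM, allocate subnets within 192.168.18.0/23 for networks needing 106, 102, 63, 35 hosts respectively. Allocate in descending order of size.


106 hosts -> /25 (126 usable): 192.168.18.0/25
102 hosts -> /25 (126 usable): 192.168.18.128/25
63 hosts -> /25 (126 usable): 192.168.19.0/25
35 hosts -> /26 (62 usable): 192.168.19.128/26
Allocation: 192.168.18.0/25 (106 hosts, 126 usable); 192.168.18.128/25 (102 hosts, 126 usable); 192.168.19.0/25 (63 hosts, 126 usable); 192.168.19.128/26 (35 hosts, 62 usable)


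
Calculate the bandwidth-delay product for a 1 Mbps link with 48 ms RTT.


BDP = bandwidth * RTT
= 1 Mbps * 48 ms
= 1 * 1e6 * 48 / 1000 bits
= 48000 bits
= 6000 bytes
= 5.8594 KB
BDP = 48000 bits (6000 bytes)


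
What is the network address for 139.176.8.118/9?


IP:   10001011.10110000.00001000.01110110
Mask: 11111111.10000000.00000000.00000000
AND operation:
Net:  10001011.10000000.00000000.00000000
Network: 139.128.0.0/9


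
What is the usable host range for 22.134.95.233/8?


Network: 22.0.0.0
Broadcast: 22.255.255.255
First usable = network + 1
Last usable = broadcast - 1
Range: 22.0.0.1 to 22.255.255.254


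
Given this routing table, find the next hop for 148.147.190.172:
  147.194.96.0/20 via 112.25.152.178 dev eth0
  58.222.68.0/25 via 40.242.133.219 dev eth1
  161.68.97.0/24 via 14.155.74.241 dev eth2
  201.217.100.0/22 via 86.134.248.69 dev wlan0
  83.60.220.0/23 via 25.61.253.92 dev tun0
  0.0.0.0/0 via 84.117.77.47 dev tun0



Longest prefix match for 148.147.190.172:
  /20 147.194.96.0: no
  /25 58.222.68.0: no
  /24 161.68.97.0: no
  /22 201.217.100.0: no
  /23 83.60.220.0: no
  /0 0.0.0.0: MATCH
Selected: next-hop 84.117.77.47 via tun0 (matched /0)


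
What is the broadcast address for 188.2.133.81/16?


Network: 188.2.0.0/16
Host bits = 16
Set all host bits to 1:
Broadcast: 188.2.255.255


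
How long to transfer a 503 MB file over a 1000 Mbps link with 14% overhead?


Effective throughput = 1000 * (1 - 14/100) = 860 Mbps
File size in Mb = 503 * 8 = 4024 Mb
Time = 4024 / 860
Time = 4.6791 seconds


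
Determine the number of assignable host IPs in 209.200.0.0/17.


Host bits = 32 - 17 = 15
Total addresses = 2^15 = 32768
Usable = total - 2 (network and broadcast)
Usable hosts: 32766


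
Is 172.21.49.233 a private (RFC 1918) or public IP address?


RFC 1918 private ranges:
  10.0.0.0/8 (10.0.0.0 - 10.255.255.255)
  172.16.0.0/12 (172.16.0.0 - 172.31.255.255)
  192.168.0.0/16 (192.168.0.0 - 192.168.255.255)
Private (in 172.16.0.0/12)


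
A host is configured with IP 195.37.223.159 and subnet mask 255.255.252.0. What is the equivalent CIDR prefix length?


Binary: 11111111.11111111.11111100.00000000
Count leading 1s
Prefix: /22


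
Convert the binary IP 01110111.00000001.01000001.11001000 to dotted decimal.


01110111 = 119
00000001 = 1
01000001 = 65
11001000 = 200
IP: 119.1.65.200


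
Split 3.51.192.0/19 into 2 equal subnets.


New prefix = 19 + 1 = 20
Each subnet has 4096 addresses
  3.51.192.0/20
  3.51.208.0/20
Subnets: 3.51.192.0/20, 3.51.208.0/20


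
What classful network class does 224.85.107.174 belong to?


First octet: 224
Binary: 11100000
1110xxxx -> Class D (224-239)
Class D (multicast), default mask N/A


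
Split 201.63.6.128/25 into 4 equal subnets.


New prefix = 25 + 2 = 27
Each subnet has 32 addresses
  201.63.6.128/27
  201.63.6.160/27
  201.63.6.192/27
  201.63.6.224/27
Subnets: 201.63.6.128/27, 201.63.6.160/27, 201.63.6.192/27, 201.63.6.224/27


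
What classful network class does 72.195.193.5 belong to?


First octet: 72
Binary: 01001000
0xxxxxxx -> Class A (1-126)
Class A, default mask 255.0.0.0 (/8)
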